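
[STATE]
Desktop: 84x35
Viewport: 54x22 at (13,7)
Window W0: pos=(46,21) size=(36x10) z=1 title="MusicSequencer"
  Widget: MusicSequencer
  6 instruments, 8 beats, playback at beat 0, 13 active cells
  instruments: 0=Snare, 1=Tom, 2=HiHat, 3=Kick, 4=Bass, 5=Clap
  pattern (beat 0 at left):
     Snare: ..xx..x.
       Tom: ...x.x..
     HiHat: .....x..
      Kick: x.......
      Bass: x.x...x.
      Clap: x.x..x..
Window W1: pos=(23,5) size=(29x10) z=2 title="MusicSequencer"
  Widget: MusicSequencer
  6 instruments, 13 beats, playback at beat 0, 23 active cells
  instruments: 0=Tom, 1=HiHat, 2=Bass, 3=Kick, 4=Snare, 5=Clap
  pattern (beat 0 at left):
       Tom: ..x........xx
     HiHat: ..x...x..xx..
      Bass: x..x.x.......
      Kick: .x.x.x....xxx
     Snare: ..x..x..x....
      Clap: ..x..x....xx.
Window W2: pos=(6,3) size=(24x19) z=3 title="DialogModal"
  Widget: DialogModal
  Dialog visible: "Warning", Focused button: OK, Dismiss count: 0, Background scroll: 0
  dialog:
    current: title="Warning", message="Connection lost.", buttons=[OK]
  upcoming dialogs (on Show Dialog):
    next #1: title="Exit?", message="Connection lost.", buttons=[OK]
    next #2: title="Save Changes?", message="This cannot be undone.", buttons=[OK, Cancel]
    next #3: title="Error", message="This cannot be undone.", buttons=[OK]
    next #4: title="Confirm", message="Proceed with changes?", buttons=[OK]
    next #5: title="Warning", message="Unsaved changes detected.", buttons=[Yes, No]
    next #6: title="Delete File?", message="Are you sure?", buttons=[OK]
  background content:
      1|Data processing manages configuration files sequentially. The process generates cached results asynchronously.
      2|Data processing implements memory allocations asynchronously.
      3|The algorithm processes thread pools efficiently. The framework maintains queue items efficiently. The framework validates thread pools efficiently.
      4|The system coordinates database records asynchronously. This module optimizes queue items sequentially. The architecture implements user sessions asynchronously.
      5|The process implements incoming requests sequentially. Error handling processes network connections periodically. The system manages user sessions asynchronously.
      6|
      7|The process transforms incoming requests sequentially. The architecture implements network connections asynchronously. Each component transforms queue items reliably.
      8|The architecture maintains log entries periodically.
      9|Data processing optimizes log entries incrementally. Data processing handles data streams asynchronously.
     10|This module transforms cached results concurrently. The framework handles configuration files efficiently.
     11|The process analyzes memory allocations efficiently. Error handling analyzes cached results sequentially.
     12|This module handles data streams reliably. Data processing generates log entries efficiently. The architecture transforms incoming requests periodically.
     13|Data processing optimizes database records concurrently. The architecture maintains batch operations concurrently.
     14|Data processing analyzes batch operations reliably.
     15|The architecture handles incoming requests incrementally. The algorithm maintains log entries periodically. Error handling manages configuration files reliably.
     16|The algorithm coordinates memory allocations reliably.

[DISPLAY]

rocessing implem┃─────────────────────┨               
gorithm processe┃▼123456789012        ┃               
stem coordinates┃··█········██        ┃               
ocess implements┃··█···█··██··        ┃               
─────────────┐  ┃█··█·█·······        ┃               
 Warning     │ms┃·█·█·█····███        ┃               
nection lost.│nt┃··█··█··█····        ┃               
   [OK]      │mi┃━━━━━━━━━━━━━━━━━━━━━┛               
─────────────┘ms┃                                     
ocess analyzes m┃                                     
odule handles da┃                                     
rocessing optimi┃                                     
rocessing analyz┃                                     
chitecture handl┃                                     
━━━━━━━━━━━━━━━━┛                ┏━━━━━━━━━━━━━━━━━━━━
                                 ┃ MusicSequencer     
                                 ┠────────────────────
                                 ┃      ▼1234567      
                                 ┃ Snare··██··█·      
                                 ┃   Tom···█·█··      
                                 ┃ HiHat·····█··      
                                 ┃  Kick█·······      


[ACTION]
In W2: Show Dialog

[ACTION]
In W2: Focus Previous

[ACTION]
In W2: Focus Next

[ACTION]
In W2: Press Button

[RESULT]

rocessing implem┃─────────────────────┨               
gorithm processe┃▼123456789012        ┃               
stem coordinates┃··█········██        ┃               
ocess implements┃··█···█··██··        ┃               
                ┃█··█·█·······        ┃               
ocess transforms┃·█·█·█····███        ┃               
chitecture maint┃··█··█··█····        ┃               
rocessing optimi┃━━━━━━━━━━━━━━━━━━━━━┛               
odule transforms┃                                     
ocess analyzes m┃                                     
odule handles da┃                                     
rocessing optimi┃                                     
rocessing analyz┃                                     
chitecture handl┃                                     
━━━━━━━━━━━━━━━━┛                ┏━━━━━━━━━━━━━━━━━━━━
                                 ┃ MusicSequencer     
                                 ┠────────────────────
                                 ┃      ▼1234567      
                                 ┃ Snare··██··█·      
                                 ┃   Tom···█·█··      
                                 ┃ HiHat·····█··      
                                 ┃  Kick█·······      


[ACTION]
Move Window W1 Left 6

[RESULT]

rocessing implem┃───────────────┨                     
gorithm processe┃6789012        ┃                     
stem coordinates┃·····██        ┃                     
ocess implements┃█··██··        ┃                     
                ┃·······        ┃                     
ocess transforms┃····███        ┃                     
chitecture maint┃··█····        ┃                     
rocessing optimi┃━━━━━━━━━━━━━━━┛                     
odule transforms┃                                     
ocess analyzes m┃                                     
odule handles da┃                                     
rocessing optimi┃                                     
rocessing analyz┃                                     
chitecture handl┃                                     
━━━━━━━━━━━━━━━━┛                ┏━━━━━━━━━━━━━━━━━━━━
                                 ┃ MusicSequencer     
                                 ┠────────────────────
                                 ┃      ▼1234567      
                                 ┃ Snare··██··█·      
                                 ┃   Tom···█·█··      
                                 ┃ HiHat·····█··      
                                 ┃  Kick█·······      


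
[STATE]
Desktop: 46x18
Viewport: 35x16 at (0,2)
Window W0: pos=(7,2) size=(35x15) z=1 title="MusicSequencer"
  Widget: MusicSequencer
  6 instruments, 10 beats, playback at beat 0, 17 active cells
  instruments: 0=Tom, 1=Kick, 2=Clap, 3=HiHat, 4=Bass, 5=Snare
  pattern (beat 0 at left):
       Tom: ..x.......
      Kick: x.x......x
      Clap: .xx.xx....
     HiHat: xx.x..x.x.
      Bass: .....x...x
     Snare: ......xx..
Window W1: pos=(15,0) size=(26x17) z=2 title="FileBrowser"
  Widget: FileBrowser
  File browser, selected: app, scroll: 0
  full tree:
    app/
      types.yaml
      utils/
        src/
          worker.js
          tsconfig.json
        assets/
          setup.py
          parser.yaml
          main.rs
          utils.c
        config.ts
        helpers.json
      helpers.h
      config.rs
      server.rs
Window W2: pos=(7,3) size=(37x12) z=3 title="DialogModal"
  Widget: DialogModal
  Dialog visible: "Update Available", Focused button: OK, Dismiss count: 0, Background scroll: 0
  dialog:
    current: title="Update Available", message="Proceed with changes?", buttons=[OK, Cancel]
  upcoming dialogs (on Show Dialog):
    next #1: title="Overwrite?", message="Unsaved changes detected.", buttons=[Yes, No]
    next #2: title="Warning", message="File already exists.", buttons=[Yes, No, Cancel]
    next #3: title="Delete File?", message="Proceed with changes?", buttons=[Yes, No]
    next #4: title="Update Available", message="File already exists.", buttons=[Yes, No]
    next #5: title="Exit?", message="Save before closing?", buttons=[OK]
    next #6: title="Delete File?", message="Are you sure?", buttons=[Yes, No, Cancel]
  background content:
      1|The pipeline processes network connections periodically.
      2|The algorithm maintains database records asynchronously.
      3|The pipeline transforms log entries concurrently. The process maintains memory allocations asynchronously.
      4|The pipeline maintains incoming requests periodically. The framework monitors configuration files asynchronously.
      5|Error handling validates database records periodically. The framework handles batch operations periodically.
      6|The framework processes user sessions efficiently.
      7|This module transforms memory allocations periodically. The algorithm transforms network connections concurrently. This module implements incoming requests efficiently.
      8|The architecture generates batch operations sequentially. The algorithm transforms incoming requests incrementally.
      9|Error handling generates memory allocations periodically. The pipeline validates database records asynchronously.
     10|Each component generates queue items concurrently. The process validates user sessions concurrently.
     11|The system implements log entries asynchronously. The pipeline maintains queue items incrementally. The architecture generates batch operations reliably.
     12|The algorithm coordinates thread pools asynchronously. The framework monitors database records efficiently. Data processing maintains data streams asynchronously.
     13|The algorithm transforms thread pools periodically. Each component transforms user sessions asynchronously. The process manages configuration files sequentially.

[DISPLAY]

       ┏━━━━━━━┠───────────────────
       ┏━━━━━━━━━━━━━━━━━━━━━━━━━━━
       ┃ DialogModal               
       ┠───────────────────────────
       ┃The pipeline processes netw
       ┃The a┌─────────────────────
       ┃The p│    Update Available 
       ┃The p│ Proceed with changes
       ┃Error│     [OK]  Cancel    
       ┃The f└─────────────────────
       ┃This module transforms memo
       ┃The architecture generates 
       ┗━━━━━━━━━━━━━━━━━━━━━━━━━━━
       ┃       ┃                   
       ┗━━━━━━━┗━━━━━━━━━━━━━━━━━━━
                                   


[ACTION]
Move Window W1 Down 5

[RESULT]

       ┏━━━━━━━┃ FileBrowser       
       ┏━━━━━━━━━━━━━━━━━━━━━━━━━━━
       ┃ DialogModal               
       ┠───────────────────────────
       ┃The pipeline processes netw
       ┃The a┌─────────────────────
       ┃The p│    Update Available 
       ┃The p│ Proceed with changes
       ┃Error│     [OK]  Cancel    
       ┃The f└─────────────────────
       ┃This module transforms memo
       ┃The architecture generates 
       ┗━━━━━━━━━━━━━━━━━━━━━━━━━━━
       ┃       ┃                   
       ┗━━━━━━━┃                   
               ┗━━━━━━━━━━━━━━━━━━━


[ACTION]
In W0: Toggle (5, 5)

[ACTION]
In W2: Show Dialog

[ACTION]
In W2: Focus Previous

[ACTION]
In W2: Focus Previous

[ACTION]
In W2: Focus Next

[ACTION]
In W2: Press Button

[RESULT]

       ┏━━━━━━━┃ FileBrowser       
       ┏━━━━━━━━━━━━━━━━━━━━━━━━━━━
       ┃ DialogModal               
       ┠───────────────────────────
       ┃The pipeline processes netw
       ┃The algorithm maintains dat
       ┃The pipeline transforms log
       ┃The pipeline maintains inco
       ┃Error handling validates da
       ┃The framework processes use
       ┃This module transforms memo
       ┃The architecture generates 
       ┗━━━━━━━━━━━━━━━━━━━━━━━━━━━
       ┃       ┃                   
       ┗━━━━━━━┃                   
               ┗━━━━━━━━━━━━━━━━━━━


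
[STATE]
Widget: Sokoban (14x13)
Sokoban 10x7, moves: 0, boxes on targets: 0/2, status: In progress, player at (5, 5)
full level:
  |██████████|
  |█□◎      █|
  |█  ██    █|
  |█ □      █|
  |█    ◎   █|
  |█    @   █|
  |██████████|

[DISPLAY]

██████████    
█□◎      █    
█  ██    █    
█ □      █    
█    ◎   █    
█    @   █    
██████████    
Moves: 0  0/2 
              
              
              
              
              


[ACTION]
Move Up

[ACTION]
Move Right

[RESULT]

██████████    
█□◎      █    
█  ██    █    
█ □      █    
█    ◎@  █    
█        █    
██████████    
Moves: 2  0/2 
              
              
              
              
              


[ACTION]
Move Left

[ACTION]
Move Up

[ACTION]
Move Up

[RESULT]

██████████    
█□◎      █    
█  ██@   █    
█ □      █    
█    ◎   █    
█        █    
██████████    
Moves: 5  0/2 
              
              
              
              
              


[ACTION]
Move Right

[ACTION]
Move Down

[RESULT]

██████████    
█□◎      █    
█  ██    █    
█ □   @  █    
█    ◎   █    
█        █    
██████████    
Moves: 7  0/2 
              
              
              
              
              


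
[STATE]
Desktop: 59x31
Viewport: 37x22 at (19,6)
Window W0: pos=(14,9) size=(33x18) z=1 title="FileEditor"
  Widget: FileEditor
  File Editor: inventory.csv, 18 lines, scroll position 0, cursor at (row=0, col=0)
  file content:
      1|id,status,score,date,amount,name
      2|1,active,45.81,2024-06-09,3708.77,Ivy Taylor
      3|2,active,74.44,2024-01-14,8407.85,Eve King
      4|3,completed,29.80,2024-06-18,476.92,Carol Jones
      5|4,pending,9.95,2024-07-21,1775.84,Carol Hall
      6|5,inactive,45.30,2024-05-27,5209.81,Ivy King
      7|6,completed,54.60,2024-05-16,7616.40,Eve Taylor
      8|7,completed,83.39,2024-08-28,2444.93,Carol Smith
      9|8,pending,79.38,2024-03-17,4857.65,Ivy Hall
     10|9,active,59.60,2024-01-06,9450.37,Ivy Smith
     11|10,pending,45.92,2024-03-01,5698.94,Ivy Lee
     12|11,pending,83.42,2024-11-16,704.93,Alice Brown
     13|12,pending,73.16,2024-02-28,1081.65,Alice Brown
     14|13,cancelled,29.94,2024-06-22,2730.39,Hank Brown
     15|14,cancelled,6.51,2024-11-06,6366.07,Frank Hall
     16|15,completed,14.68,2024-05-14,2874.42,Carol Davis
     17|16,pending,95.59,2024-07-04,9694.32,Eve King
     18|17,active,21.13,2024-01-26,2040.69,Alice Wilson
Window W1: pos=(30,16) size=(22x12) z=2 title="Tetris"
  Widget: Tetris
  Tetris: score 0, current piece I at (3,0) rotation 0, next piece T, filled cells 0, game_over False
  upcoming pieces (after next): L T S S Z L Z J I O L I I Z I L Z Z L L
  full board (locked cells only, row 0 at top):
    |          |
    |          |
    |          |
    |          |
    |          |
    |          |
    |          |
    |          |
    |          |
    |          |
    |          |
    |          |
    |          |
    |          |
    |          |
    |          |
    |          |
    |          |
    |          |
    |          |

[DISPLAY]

                                     
                                     
                                     
━━━━━━━━━━━━━━━━━━━━━━━━━━━┓         
eEditor                    ┃         
───────────────────────────┨         
tatus,score,date,amount,na▲┃         
tive,45.81,2024-06-09,3708█┃         
tive,74.44,2024-01-14,8407░┃         
mpleted,29.80,2024-06-18,4░┃         
nding,9.95,┏━━━━━━━━━━━━━━━━━━━━┓    
active,45.3┃ Tetris             ┃    
mpleted,54.┠────────────────────┨    
mpleted,83.┃          │Next:    ┃    
nding,79.38┃          │ ▒       ┃    
tive,59.60,┃          │▒▒▒      ┃    
ending,45.9┃          │         ┃    
ending,83.4┃          │         ┃    
ending,73.1┃          │         ┃    
ancelled,29┃          │Score:   ┃    
━━━━━━━━━━━┃          │0        ┃    
           ┗━━━━━━━━━━━━━━━━━━━━┛    


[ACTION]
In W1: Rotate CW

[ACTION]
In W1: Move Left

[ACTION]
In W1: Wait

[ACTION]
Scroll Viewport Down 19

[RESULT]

━━━━━━━━━━━━━━━━━━━━━━━━━━━┓         
eEditor                    ┃         
───────────────────────────┨         
tatus,score,date,amount,na▲┃         
tive,45.81,2024-06-09,3708█┃         
tive,74.44,2024-01-14,8407░┃         
mpleted,29.80,2024-06-18,4░┃         
nding,9.95,┏━━━━━━━━━━━━━━━━━━━━┓    
active,45.3┃ Tetris             ┃    
mpleted,54.┠────────────────────┨    
mpleted,83.┃          │Next:    ┃    
nding,79.38┃          │ ▒       ┃    
tive,59.60,┃          │▒▒▒      ┃    
ending,45.9┃          │         ┃    
ending,83.4┃          │         ┃    
ending,73.1┃          │         ┃    
ancelled,29┃          │Score:   ┃    
━━━━━━━━━━━┃          │0        ┃    
           ┗━━━━━━━━━━━━━━━━━━━━┛    
                                     
                                     
                                     


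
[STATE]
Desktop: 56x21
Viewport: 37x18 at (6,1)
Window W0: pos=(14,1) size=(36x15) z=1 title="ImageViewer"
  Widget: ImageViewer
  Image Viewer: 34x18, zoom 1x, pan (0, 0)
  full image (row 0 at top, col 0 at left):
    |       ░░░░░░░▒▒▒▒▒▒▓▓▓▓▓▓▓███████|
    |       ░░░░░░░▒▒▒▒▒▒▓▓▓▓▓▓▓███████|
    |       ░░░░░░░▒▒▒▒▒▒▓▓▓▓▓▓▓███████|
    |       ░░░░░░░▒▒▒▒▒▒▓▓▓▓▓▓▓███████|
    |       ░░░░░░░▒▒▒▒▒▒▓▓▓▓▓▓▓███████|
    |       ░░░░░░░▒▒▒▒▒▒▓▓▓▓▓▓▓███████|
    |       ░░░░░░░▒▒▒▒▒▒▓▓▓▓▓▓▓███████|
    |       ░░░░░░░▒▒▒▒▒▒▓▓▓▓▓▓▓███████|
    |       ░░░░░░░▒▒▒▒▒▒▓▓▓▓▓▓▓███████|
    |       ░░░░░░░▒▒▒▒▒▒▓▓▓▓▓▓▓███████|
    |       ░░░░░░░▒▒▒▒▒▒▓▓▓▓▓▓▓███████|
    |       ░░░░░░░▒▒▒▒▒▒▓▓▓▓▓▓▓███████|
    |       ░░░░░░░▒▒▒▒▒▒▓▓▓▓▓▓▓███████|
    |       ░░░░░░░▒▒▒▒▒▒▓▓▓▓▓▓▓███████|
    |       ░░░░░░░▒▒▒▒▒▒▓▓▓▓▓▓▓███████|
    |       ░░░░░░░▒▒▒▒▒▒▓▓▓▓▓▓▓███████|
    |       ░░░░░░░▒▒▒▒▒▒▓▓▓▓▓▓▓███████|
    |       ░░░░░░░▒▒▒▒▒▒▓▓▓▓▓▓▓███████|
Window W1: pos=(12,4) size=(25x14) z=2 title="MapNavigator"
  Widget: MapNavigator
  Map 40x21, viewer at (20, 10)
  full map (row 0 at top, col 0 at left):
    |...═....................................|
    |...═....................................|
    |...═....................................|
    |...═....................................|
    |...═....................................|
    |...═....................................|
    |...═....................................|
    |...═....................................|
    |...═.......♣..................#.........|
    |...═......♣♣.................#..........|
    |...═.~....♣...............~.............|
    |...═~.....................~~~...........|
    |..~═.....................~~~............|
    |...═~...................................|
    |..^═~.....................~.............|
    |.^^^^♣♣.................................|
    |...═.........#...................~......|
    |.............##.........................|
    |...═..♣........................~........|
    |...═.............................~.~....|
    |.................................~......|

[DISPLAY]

        ┏━━━━━━━━━━━━━━━━━━━━━━━━━━━━
        ┃ ImageViewer                
        ┠────────────────────────────
      ┏━━━━━━━━━━━━━━━━━━━━━━━┓▓▓▓▓▓█
      ┃ MapNavigator          ┃▓▓▓▓▓█
      ┠───────────────────────┨▓▓▓▓▓█
      ┃.......................┃▓▓▓▓▓█
      ┃.......................┃▓▓▓▓▓█
      ┃.......................┃▓▓▓▓▓█
      ┃..♣..................#.┃▓▓▓▓▓█
      ┃.♣♣.................#..┃▓▓▓▓▓█
      ┃.♣.........@.....~.....┃▓▓▓▓▓█
      ┃.................~~~...┃▓▓▓▓▓█
      ┃................~~~....┃▓▓▓▓▓█
      ┃.......................┃━━━━━━
      ┃.................~.....┃      
      ┗━━━━━━━━━━━━━━━━━━━━━━━┛      
                                     


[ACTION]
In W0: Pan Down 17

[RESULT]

        ┏━━━━━━━━━━━━━━━━━━━━━━━━━━━━
        ┃ ImageViewer                
        ┠────────────────────────────
      ┏━━━━━━━━━━━━━━━━━━━━━━━┓▓▓▓▓▓█
      ┃ MapNavigator          ┃      
      ┠───────────────────────┨      
      ┃.......................┃      
      ┃.......................┃      
      ┃.......................┃      
      ┃..♣..................#.┃      
      ┃.♣♣.................#..┃      
      ┃.♣.........@.....~.....┃      
      ┃.................~~~...┃      
      ┃................~~~....┃      
      ┃.......................┃━━━━━━
      ┃.................~.....┃      
      ┗━━━━━━━━━━━━━━━━━━━━━━━┛      
                                     


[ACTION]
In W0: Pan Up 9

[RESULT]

        ┏━━━━━━━━━━━━━━━━━━━━━━━━━━━━
        ┃ ImageViewer                
        ┠────────────────────────────
      ┏━━━━━━━━━━━━━━━━━━━━━━━┓▓▓▓▓▓█
      ┃ MapNavigator          ┃▓▓▓▓▓█
      ┠───────────────────────┨▓▓▓▓▓█
      ┃.......................┃▓▓▓▓▓█
      ┃.......................┃▓▓▓▓▓█
      ┃.......................┃▓▓▓▓▓█
      ┃..♣..................#.┃▓▓▓▓▓█
      ┃.♣♣.................#..┃▓▓▓▓▓█
      ┃.♣.........@.....~.....┃▓▓▓▓▓█
      ┃.................~~~...┃▓▓▓▓▓█
      ┃................~~~....┃      
      ┃.......................┃━━━━━━
      ┃.................~.....┃      
      ┗━━━━━━━━━━━━━━━━━━━━━━━┛      
                                     


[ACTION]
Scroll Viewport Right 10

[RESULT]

━━━━━━━━━━━━━━━━━━━━━━━━━━━━━━━━━┓   
ImageViewer                      ┃   
─────────────────────────────────┨   
━━━━━━━━━━━━━━━━━━━━┓▓▓▓▓▓███████┃   
pNavigator          ┃▓▓▓▓▓███████┃   
────────────────────┨▓▓▓▓▓███████┃   
....................┃▓▓▓▓▓███████┃   
....................┃▓▓▓▓▓███████┃   
....................┃▓▓▓▓▓███████┃   
..................#.┃▓▓▓▓▓███████┃   
.................#..┃▓▓▓▓▓███████┃   
........@.....~.....┃▓▓▓▓▓███████┃   
..............~~~...┃▓▓▓▓▓███████┃   
.............~~~....┃            ┃   
....................┃━━━━━━━━━━━━┛   
..............~.....┃                
━━━━━━━━━━━━━━━━━━━━┛                
                                     


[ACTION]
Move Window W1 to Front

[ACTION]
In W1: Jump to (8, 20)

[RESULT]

━━━━━━━━━━━━━━━━━━━━━━━━━━━━━━━━━┓   
ImageViewer                      ┃   
─────────────────────────────────┨   
━━━━━━━━━━━━━━━━━━━━┓▓▓▓▓▓███████┃   
pNavigator          ┃▓▓▓▓▓███████┃   
────────────────────┨▓▓▓▓▓███████┃   
.^^^^♣♣.............┃▓▓▓▓▓███████┃   
...═.........#......┃▓▓▓▓▓███████┃   
.............##.....┃▓▓▓▓▓███████┃   
...═..♣.............┃▓▓▓▓▓███████┃   
...═................┃▓▓▓▓▓███████┃   
........@...........┃▓▓▓▓▓███████┃   
                    ┃▓▓▓▓▓███████┃   
                    ┃            ┃   
                    ┃━━━━━━━━━━━━┛   
                    ┃                
━━━━━━━━━━━━━━━━━━━━┛                
                                     


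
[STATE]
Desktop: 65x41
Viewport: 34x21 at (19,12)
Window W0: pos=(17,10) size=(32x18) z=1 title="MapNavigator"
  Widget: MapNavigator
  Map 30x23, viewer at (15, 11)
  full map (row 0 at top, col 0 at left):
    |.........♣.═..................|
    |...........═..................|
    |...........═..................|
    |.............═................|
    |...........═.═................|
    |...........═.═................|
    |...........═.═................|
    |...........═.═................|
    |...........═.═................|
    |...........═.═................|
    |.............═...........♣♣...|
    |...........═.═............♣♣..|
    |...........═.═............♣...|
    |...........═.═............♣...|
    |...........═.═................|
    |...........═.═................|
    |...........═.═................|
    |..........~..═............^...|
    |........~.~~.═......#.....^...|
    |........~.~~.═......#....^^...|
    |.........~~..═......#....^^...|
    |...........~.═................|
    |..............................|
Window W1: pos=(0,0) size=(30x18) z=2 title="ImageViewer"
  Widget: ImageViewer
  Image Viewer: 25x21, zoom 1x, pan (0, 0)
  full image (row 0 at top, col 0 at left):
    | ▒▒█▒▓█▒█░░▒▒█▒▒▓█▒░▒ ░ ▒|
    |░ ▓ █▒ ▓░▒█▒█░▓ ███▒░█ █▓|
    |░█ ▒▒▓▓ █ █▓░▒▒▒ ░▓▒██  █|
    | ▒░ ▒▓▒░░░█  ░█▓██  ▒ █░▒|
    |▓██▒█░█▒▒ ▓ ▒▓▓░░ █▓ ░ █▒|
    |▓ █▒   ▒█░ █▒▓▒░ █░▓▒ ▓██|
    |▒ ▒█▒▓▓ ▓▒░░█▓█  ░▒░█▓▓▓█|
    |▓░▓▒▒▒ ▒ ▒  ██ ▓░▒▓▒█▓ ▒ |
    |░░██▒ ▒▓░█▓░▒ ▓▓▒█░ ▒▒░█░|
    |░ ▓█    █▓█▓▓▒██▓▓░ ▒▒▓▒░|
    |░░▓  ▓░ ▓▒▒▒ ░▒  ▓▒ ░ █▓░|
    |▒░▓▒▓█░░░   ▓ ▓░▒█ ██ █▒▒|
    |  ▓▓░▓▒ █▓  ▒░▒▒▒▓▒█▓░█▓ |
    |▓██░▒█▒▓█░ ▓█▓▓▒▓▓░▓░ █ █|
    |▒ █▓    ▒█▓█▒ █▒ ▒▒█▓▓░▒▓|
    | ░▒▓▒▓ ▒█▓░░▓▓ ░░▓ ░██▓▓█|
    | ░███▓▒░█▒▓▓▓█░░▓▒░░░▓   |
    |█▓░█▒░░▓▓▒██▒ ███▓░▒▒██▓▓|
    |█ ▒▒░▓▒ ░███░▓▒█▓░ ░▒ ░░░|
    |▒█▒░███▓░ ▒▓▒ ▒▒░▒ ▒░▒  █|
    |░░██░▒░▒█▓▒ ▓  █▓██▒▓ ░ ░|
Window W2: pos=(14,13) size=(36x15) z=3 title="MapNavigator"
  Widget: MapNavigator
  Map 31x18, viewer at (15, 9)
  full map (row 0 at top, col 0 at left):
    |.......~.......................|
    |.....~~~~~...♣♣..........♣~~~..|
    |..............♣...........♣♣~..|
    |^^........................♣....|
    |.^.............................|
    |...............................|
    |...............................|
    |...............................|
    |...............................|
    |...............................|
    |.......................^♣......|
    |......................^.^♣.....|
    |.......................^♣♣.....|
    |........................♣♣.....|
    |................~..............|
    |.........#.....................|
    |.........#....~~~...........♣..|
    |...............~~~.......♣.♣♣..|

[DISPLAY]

░ ▒▒▓▒░   ┃──────────────────┨    
━━━━━━━━━━━━━━━━━━━━━━━━━━━━━━┓   
Navigator                     ┃   
──────────────────────────────┨   
............................. ┃   
............................. ┃   
............................. ┃   
............................. ┃   
............................. ┃   
.............@............... ┃   
.....................^♣...... ┃   
....................^.^♣..... ┃   
.....................^♣♣..... ┃   
......................♣♣..... ┃   
..............~.............. ┃   
━━━━━━━━━━━━━━━━━━━━━━━━━━━━━━┛   
                                  
                                  
                                  
                                  
                                  


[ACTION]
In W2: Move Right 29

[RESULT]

░ ▒▒▓▒░   ┃──────────────────┨    
━━━━━━━━━━━━━━━━━━━━━━━━━━━━━━┓   
Navigator                     ┃   
──────────────────────────────┨   
..............                ┃   
..............                ┃   
..............                ┃   
..............                ┃   
..............                ┃   
.............@                ┃   
......^♣......                ┃   
.....^.^♣.....                ┃   
......^♣♣.....                ┃   
.......♣♣.....                ┃   
..............                ┃   
━━━━━━━━━━━━━━━━━━━━━━━━━━━━━━┛   
                                  
                                  
                                  
                                  
                                  


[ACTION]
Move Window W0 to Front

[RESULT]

─────────────────────────────┨    
..........═.═................┃┓   
..........═.═................┃┃   
..........═.═................┃┨   
..........═.═................┃┃   
..........═.═................┃┃   
..........═.═................┃┃   
............═...........♣♣...┃┃   
..........═.═.@..........♣♣..┃┃   
..........═.═............♣...┃┃   
..........═.═............♣...┃┃   
..........═.═................┃┃   
..........═.═................┃┃   
..........═.═................┃┃   
.........~..═............^...┃┃   
━━━━━━━━━━━━━━━━━━━━━━━━━━━━━┛┛   
                                  
                                  
                                  
                                  
                                  


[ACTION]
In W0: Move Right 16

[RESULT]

─────────────────────────────┨    
...............              ┃┓   
...............              ┃┃   
...............              ┃┨   
...............              ┃┃   
...............              ┃┃   
...............              ┃┃   
..........♣♣...              ┃┃   
...........♣♣.@              ┃┃   
...........♣...              ┃┃   
...........♣...              ┃┃   
...............              ┃┃   
...............              ┃┃   
...............              ┃┃   
...........^...              ┃┃   
━━━━━━━━━━━━━━━━━━━━━━━━━━━━━┛┛   
                                  
                                  
                                  
                                  
                                  


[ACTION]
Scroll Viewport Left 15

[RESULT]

█    █▓█▓▓▒██┠────────────────────
  ▓░ ▓▒▒▒ ┏━━┃................    
▒▓█░░░   ▓┃ M┃................    
▓░▓▒ █▓  ▒┠──┃................    
░▒█▒▓█░ ▓█┃..┃................    
━━━━━━━━━━┃..┃................    
          ┃..┃................    
          ┃..┃...........♣♣...    
          ┃..┃............♣♣.@    
          ┃..┃............♣...    
          ┃..┃............♣...    
          ┃..┃................    
          ┃..┃................    
          ┃..┃................    
          ┃..┃............^...    
          ┗━━┗━━━━━━━━━━━━━━━━━━━━
                                  
                                  
                                  
                                  
                                  


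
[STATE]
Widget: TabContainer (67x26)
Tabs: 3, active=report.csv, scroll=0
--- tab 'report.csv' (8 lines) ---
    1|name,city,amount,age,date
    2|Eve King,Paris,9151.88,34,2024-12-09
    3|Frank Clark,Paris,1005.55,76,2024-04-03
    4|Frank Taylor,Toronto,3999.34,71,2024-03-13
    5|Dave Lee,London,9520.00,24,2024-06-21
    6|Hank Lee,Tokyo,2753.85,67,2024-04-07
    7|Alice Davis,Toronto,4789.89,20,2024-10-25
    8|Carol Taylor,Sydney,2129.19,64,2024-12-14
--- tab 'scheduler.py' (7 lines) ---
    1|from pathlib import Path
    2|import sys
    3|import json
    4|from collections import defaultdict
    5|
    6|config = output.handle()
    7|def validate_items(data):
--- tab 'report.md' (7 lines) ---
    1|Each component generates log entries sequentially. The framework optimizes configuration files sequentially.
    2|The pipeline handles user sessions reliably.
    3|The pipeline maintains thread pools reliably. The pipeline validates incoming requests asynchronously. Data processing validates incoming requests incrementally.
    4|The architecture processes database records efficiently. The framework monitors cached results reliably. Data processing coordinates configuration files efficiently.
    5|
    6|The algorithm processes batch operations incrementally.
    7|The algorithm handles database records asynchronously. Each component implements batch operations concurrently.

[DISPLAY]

[report.csv]│ scheduler.py │ report.md                             
───────────────────────────────────────────────────────────────────
name,city,amount,age,date                                          
Eve King,Paris,9151.88,34,2024-12-09                               
Frank Clark,Paris,1005.55,76,2024-04-03                            
Frank Taylor,Toronto,3999.34,71,2024-03-13                         
Dave Lee,London,9520.00,24,2024-06-21                              
Hank Lee,Tokyo,2753.85,67,2024-04-07                               
Alice Davis,Toronto,4789.89,20,2024-10-25                          
Carol Taylor,Sydney,2129.19,64,2024-12-14                          
                                                                   
                                                                   
                                                                   
                                                                   
                                                                   
                                                                   
                                                                   
                                                                   
                                                                   
                                                                   
                                                                   
                                                                   
                                                                   
                                                                   
                                                                   
                                                                   


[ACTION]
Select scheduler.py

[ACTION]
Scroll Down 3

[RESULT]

 report.csv │[scheduler.py]│ report.md                             
───────────────────────────────────────────────────────────────────
from collections import defaultdict                                
                                                                   
config = output.handle()                                           
def validate_items(data):                                          
                                                                   
                                                                   
                                                                   
                                                                   
                                                                   
                                                                   
                                                                   
                                                                   
                                                                   
                                                                   
                                                                   
                                                                   
                                                                   
                                                                   
                                                                   
                                                                   
                                                                   
                                                                   
                                                                   
                                                                   


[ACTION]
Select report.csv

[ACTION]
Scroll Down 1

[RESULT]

[report.csv]│ scheduler.py │ report.md                             
───────────────────────────────────────────────────────────────────
Eve King,Paris,9151.88,34,2024-12-09                               
Frank Clark,Paris,1005.55,76,2024-04-03                            
Frank Taylor,Toronto,3999.34,71,2024-03-13                         
Dave Lee,London,9520.00,24,2024-06-21                              
Hank Lee,Tokyo,2753.85,67,2024-04-07                               
Alice Davis,Toronto,4789.89,20,2024-10-25                          
Carol Taylor,Sydney,2129.19,64,2024-12-14                          
                                                                   
                                                                   
                                                                   
                                                                   
                                                                   
                                                                   
                                                                   
                                                                   
                                                                   
                                                                   
                                                                   
                                                                   
                                                                   
                                                                   
                                                                   
                                                                   
                                                                   
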